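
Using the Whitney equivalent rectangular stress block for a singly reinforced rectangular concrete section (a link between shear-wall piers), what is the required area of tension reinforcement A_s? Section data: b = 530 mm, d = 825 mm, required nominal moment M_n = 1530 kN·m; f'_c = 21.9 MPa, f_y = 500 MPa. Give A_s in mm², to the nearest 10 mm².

With M_n = 0.85 f'_c a b (d − a/2), solve the quadratic for a:
a = d − √(d² − 2M_n/(0.85 f'_c b)) = 825 − √(825² − 2 × 1530×10⁶/(0.85 × 21.9 × 530)) = 216.34 mm.
A_s = 0.85 f'_c a b / f_y = 0.85 × 21.9 × 216.34 × 530 / 500 = 4268.8 mm².

A_s ≈ 4270 mm²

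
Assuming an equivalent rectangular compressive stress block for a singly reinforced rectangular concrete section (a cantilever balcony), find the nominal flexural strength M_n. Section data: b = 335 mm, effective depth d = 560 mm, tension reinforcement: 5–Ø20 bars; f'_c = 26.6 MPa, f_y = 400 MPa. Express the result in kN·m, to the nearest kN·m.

M_n ≈ 326 kN·m

A_s = 5 × 314 = 1570 mm².
T = A_s f_y = 1570 × 400 = 628000 N = 628 kN.
From C = T: a = T/(0.85 f'_c b) = 628000/(0.85 × 26.6 × 335) = 82.91 mm.
M_n = T(d − a/2) = 628 kN × (560 − 41.455) mm = 325.65 kN·m.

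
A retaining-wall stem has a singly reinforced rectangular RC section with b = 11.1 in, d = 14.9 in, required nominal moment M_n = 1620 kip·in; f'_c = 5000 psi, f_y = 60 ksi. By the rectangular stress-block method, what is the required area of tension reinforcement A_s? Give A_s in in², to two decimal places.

From M_n = 0.85 f'_c a b (d − a/2):
a = d − √(d² − 2M_n/(0.85 f'_c b)) = 14.9 − √(14.9² − 2 × 1620/(0.85 × 5 × 11.1)) = 2.517 in.
A_s = 0.85 f'_c a b / f_y = 0.85 × 5 × 2.517 × 11.1 / 60 = 1.979 in².

A_s ≈ 1.98 in²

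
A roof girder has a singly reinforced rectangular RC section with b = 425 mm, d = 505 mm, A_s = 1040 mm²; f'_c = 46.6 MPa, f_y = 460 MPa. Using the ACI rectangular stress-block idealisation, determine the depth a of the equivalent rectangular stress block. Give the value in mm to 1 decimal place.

a ≈ 28.4 mm

T = A_s f_y = 1040 × 460 = 478400 N = 478.4 kN.
Setting C = 0.85 f'_c a b equal to T: a = 478400/(0.85 × 46.6 × 425) = 28.4 mm.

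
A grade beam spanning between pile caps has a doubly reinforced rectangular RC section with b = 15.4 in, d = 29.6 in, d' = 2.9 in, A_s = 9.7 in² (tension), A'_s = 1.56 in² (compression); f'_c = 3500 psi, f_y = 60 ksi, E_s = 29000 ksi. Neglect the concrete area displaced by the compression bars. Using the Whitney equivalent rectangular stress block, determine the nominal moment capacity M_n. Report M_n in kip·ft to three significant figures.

Assume both steels yield.
a = (A_s − A'_s) f_y/(0.85 f'_c b) = (9.7 − 1.56) × 60/(0.85 × 3.5 × 15.4) = 10.660 in.
c = a/β₁ = 10.660/0.85 = 12.541 in; ε'_s = 0.003(c − d')/c = 0.0023 ≥ ε_y = 0.0021, so the compression steel yields.
M_n = (A_s − A'_s) f_y (d − a/2) + A'_s f_y (d − d') = 488.4 × (29.6 − 5.33) + 93.6 × (29.6 − 2.9) = 11853.5 + 2499.1 = 14352.6 kip·in = 14352.6/12 = 1196.05 kip·ft.

M_n ≈ 1200 kip·ft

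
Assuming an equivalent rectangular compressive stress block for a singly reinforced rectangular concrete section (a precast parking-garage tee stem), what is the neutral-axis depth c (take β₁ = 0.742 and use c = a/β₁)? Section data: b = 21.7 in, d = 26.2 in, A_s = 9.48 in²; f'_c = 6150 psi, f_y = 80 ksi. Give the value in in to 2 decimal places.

T = A_s f_y = 9.48 × 80 = 758.4 kips.
a = T/(0.85 f'_c b) = 758.4/(0.85 × 6.15 × 21.7) = 6.6857 in.
With β₁ = 0.742, c = a/β₁ = 6.6857/0.742 = 9.01 in.

c ≈ 9.01 in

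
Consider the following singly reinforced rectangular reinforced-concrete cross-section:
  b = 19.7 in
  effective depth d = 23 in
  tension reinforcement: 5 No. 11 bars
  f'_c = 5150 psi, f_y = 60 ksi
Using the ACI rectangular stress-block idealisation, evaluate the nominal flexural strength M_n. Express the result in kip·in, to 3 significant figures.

M_n ≈ 9490 kip·in

A_s = 5 × 1.56 = 7.8 in².
T = A_s f_y = 7.8 × 60 = 468 kips.
a = T/(0.85 f'_c b) = 468/(0.85 × 5.15 × 19.7) = 5.427 in.
M_n = T(d − a/2) = 468 × (23 − 2.7135) = 9494.1 kip·in.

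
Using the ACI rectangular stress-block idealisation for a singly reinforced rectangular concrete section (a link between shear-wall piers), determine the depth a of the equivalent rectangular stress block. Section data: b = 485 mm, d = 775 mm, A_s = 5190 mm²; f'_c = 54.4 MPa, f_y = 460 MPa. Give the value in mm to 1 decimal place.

a ≈ 106.5 mm

T = A_s f_y = 5190 × 460 = 2387400 N = 2387.4 kN.
Setting C = 0.85 f'_c a b equal to T: a = 2387400/(0.85 × 54.4 × 485) = 106.5 mm.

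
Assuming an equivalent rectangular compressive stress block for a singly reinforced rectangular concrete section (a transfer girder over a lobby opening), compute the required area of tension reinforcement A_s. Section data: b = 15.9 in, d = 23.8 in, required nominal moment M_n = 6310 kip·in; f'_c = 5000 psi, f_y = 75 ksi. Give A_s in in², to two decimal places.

From M_n = 0.85 f'_c a b (d − a/2):
a = d − √(d² − 2M_n/(0.85 f'_c b)) = 23.8 − √(23.8² − 2 × 6310/(0.85 × 5 × 15.9)) = 4.315 in.
A_s = 0.85 f'_c a b / f_y = 0.85 × 5 × 4.315 × 15.9 / 75 = 3.888 in².

A_s ≈ 3.89 in²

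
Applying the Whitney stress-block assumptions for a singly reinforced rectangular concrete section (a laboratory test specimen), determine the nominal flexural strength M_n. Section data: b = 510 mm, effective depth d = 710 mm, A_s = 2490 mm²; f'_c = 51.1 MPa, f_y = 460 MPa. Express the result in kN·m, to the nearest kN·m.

T = A_s f_y = 2490 × 460 = 1145400 N = 1145.4 kN.
From C = T: a = T/(0.85 f'_c b) = 1145400/(0.85 × 51.1 × 510) = 51.71 mm.
M_n = T(d − a/2) = 1145.4 kN × (710 − 25.855) mm = 783.62 kN·m.

M_n ≈ 784 kN·m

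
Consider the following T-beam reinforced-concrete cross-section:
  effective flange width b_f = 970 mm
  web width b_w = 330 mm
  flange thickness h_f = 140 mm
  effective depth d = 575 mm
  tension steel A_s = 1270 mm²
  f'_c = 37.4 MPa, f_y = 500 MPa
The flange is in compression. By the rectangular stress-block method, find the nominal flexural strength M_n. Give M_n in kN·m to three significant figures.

M_n ≈ 359 kN·m

Tension: T = A_s f_y = 1270 × 500 = 635000 N.
Try a within the flange: a = T/(0.85 f'_c b_f) = 635000/(0.85 × 37.4 × 970) = 20.59 mm.
Since a = 20.59 ≤ h_f = 140 mm, the stress block lies entirely in the flange; analyse as a rectangular beam of width b_f.
M_n = T(d − a/2) = 635000 × (575 − 10.295) = 358.59 × 10⁶ N·mm.
M_n = 358.59 kN·m.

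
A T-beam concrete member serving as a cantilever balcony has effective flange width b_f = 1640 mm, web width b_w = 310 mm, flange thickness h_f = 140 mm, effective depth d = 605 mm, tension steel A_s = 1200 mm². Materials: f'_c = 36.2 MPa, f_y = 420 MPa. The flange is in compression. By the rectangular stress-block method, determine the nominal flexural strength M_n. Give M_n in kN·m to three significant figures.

M_n ≈ 302 kN·m

Tension: T = A_s f_y = 1200 × 420 = 504000 N.
Try a within the flange: a = T/(0.85 f'_c b_f) = 504000/(0.85 × 36.2 × 1640) = 9.99 mm.
Since a = 9.99 ≤ h_f = 140 mm, the stress block lies entirely in the flange; analyse as a rectangular beam of width b_f.
M_n = T(d − a/2) = 504000 × (605 − 4.995) = 302.40 × 10⁶ N·mm.
M_n = 302.40 kN·m.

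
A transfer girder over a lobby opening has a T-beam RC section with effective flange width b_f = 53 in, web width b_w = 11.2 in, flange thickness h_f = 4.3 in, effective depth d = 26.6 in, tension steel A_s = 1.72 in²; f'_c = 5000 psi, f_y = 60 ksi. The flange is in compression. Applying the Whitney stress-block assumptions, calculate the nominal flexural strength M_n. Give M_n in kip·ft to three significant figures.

M_n ≈ 227 kip·ft

Tension: T = A_s f_y = 1.72 × 60 = 103.2 kips.
Try a within the flange: a = T/(0.85 f'_c b_f) = 103.2/(0.85 × 5 × 53) = 0.458 in.
Since a = 0.458 ≤ h_f = 4.3 in, the stress block lies entirely in the flange; analyse as a rectangular beam of width b_f.
M_n = T(d − a/2) = 103.2 × (26.6 − 0.229) = 2721.5 kip·in.
M_n = 2721.5/12 = 226.79 kip·ft.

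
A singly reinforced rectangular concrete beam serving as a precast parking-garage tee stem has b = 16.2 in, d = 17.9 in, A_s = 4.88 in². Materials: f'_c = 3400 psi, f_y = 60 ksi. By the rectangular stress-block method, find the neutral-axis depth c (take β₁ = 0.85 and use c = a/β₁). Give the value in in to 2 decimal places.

c ≈ 7.36 in

T = A_s f_y = 4.88 × 60 = 292.8 kips.
a = T/(0.85 f'_c b) = 292.8/(0.85 × 3.4 × 16.2) = 6.2540 in.
With β₁ = 0.85, c = a/β₁ = 6.2540/0.85 = 7.36 in.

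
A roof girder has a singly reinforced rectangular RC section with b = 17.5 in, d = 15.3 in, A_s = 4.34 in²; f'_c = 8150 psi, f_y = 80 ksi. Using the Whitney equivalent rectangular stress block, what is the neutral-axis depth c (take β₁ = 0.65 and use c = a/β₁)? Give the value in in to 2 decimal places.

c ≈ 4.41 in

T = A_s f_y = 4.34 × 80 = 347.2 kips.
a = T/(0.85 f'_c b) = 347.2/(0.85 × 8.15 × 17.5) = 2.8639 in.
With β₁ = 0.65, c = a/β₁ = 2.8639/0.65 = 4.41 in.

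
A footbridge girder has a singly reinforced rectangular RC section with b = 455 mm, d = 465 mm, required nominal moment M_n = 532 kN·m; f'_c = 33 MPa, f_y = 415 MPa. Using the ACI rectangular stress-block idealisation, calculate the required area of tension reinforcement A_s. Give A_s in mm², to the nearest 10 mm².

A_s ≈ 3090 mm²

With M_n = 0.85 f'_c a b (d − a/2), solve the quadratic for a:
a = d − √(d² − 2M_n/(0.85 f'_c b)) = 465 − √(465² − 2 × 532×10⁶/(0.85 × 33 × 455)) = 100.50 mm.
A_s = 0.85 f'_c a b / f_y = 0.85 × 33 × 100.50 × 455 / 415 = 3090.7 mm².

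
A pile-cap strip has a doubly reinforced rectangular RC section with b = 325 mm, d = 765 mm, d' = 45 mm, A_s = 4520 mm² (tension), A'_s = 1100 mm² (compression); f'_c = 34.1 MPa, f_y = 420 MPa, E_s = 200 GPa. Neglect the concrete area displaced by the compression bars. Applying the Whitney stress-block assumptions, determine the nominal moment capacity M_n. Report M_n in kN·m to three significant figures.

Assume both tension and compression steel yield.
Net tension couple steel: A_s − A'_s = 3420 mm².
a = (A_s − A'_s) f_y / (0.85 f'_c b) = 1436400/(0.85 × 34.1 × 325) = 152.48 mm.
c = a/β₁ = 152.48/0.806 = 189.18 mm; ε'_s = 0.003(c − d')/c = 0.0023 ≥ f_y/E_s = 0.0021, so compression steel does yield.
M_n = (A_s − A'_s) f_y (d − a/2) + A'_s f_y (d − d') = [1436400 × (765 − 76.24) + 462000 × (765 − 45)] × 10⁻⁶ = 989.33 + 332.64 = 1321.97 kN·m.

M_n ≈ 1320 kN·m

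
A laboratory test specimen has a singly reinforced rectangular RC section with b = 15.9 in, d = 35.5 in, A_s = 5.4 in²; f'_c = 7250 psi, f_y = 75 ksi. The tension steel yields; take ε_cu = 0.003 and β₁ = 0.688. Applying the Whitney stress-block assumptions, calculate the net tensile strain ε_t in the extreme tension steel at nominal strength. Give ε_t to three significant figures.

a = A_s f_y/(0.85 f'_c b) = 4.133 in.
β₁ = 0.688, so c = a/β₁ = 4.133/0.688 = 6.007 in.
From the linear strain diagram with ε_cu = 0.003: ε_t = 0.003 (d − c)/c = 0.003 × (35.5 − 6.007)/6.007 = 0.0147.
Since ε_t ≥ 0.005, the section is tension-controlled.

ε_t ≈ 0.0147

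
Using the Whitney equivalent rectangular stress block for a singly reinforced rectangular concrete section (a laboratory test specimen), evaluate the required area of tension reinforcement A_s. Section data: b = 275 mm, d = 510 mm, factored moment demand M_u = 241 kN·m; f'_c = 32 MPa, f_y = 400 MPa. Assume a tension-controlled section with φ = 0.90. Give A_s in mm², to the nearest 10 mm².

M_n = M_u/φ = 241/0.90 = 267.778 kN·m.
With M_n = 0.85 f'_c a b (d − a/2), solve the quadratic for a:
a = d − √(d² − 2M_n/(0.85 f'_c b)) = 510 − √(510² − 2 × 267.778×10⁶/(0.85 × 32 × 275)) = 75.83 mm.
A_s = 0.85 f'_c a b / f_y = 0.85 × 32 × 75.83 × 275 / 400 = 1418.0 mm².

A_s ≈ 1420 mm²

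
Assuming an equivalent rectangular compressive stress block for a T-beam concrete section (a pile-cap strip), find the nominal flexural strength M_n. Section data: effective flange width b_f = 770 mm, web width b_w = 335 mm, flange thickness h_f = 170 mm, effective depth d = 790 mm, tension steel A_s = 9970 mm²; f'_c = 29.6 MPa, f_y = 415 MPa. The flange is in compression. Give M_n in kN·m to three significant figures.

Tension: T = A_s f_y = 9970 × 415 = 4137550 N.
Try a within the flange: a = T/(0.85 f'_c b_f) = 4137550/(0.85 × 29.6 × 770) = 213.57 mm.
a = 213.57 > h_f = 170 mm: the block extends into the web. Split into flange-overhang and web parts.
C_f = 0.85 f'_c (b_f − b_w) h_f = 0.85 × 29.6 × (770 − 335) × 170 = 1860582 N.
Remaining web compression depth: a_w = (T − C_f)/(0.85 f'_c b_w) = (4137550 − 1860582)/(0.85 × 29.6 × 335) = 270.15 mm.
M_n = C_f(d − h_f/2) + (T − C_f)(d − a_w/2) = 1860582 × (790 − 85) + 2276968 × (790 − 135.075) = 1311.71 + 1491.24 = 2802.95 × 10⁶ N·mm.
M_n = 2802.95 kN·m.

M_n ≈ 2800 kN·m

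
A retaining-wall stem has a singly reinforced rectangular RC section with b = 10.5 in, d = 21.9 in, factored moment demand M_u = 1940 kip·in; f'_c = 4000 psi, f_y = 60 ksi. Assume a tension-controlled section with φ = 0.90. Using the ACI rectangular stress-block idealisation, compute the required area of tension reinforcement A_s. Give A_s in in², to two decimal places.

A_s ≈ 1.76 in²

M_n = M_u/φ = 1940/0.90 = 2155.56 kip·in.
From M_n = 0.85 f'_c a b (d − a/2):
a = d − √(d² − 2M_n/(0.85 f'_c b)) = 21.9 − √(21.9² − 2 × 2155.56/(0.85 × 4 × 10.5)) = 2.957 in.
A_s = 0.85 f'_c a b / f_y = 0.85 × 4 × 2.957 × 10.5 / 60 = 1.759 in².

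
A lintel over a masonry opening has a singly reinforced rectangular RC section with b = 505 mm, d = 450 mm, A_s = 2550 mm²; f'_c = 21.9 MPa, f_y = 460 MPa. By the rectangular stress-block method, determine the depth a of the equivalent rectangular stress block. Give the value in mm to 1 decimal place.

T = A_s f_y = 2550 × 460 = 1173000 N = 1173 kN.
Setting C = 0.85 f'_c a b equal to T: a = 1173000/(0.85 × 21.9 × 505) = 124.8 mm.

a ≈ 124.8 mm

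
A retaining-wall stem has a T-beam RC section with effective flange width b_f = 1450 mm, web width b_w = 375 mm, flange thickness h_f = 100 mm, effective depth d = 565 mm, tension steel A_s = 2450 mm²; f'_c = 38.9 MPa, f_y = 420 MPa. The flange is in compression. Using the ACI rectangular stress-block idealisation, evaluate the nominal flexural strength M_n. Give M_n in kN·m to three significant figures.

Tension: T = A_s f_y = 2450 × 420 = 1029000 N.
Try a within the flange: a = T/(0.85 f'_c b_f) = 1029000/(0.85 × 38.9 × 1450) = 21.46 mm.
Since a = 21.46 ≤ h_f = 100 mm, the stress block lies entirely in the flange; analyse as a rectangular beam of width b_f.
M_n = T(d − a/2) = 1029000 × (565 − 10.73) = 570.34 × 10⁶ N·mm.
M_n = 570.34 kN·m.

M_n ≈ 570 kN·m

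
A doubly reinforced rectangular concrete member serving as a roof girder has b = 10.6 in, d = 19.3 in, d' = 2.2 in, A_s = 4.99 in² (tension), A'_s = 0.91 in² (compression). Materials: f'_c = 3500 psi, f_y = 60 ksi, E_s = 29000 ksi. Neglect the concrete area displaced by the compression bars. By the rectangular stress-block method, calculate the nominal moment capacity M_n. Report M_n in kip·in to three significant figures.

Assume both steels yield.
a = (A_s − A'_s) f_y/(0.85 f'_c b) = (4.99 − 0.91) × 60/(0.85 × 3.5 × 10.6) = 7.763 in.
c = a/β₁ = 7.763/0.85 = 9.133 in; ε'_s = 0.003(c − d')/c = 0.0023 ≥ ε_y = 0.0021, so the compression steel yields.
M_n = (A_s − A'_s) f_y (d − a/2) + A'_s f_y (d − d') = 244.8 × (19.3 − 3.8815) + 54.6 × (19.3 − 2.2) = 3774.4 + 933.7 = 4708.1 kip·in.

M_n ≈ 4710 kip·in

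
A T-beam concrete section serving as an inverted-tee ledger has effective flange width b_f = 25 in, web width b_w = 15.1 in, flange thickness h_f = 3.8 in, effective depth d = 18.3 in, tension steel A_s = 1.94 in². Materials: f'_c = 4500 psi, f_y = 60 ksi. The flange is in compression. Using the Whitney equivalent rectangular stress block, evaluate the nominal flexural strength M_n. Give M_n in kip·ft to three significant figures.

Tension: T = A_s f_y = 1.94 × 60 = 116.4 kips.
Try a within the flange: a = T/(0.85 f'_c b_f) = 116.4/(0.85 × 4.5 × 25) = 1.217 in.
Since a = 1.217 ≤ h_f = 3.8 in, the stress block lies entirely in the flange; analyse as a rectangular beam of width b_f.
M_n = T(d − a/2) = 116.4 × (18.3 − 0.6085) = 2059.3 kip·in.
M_n = 2059.3/12 = 171.61 kip·ft.

M_n ≈ 172 kip·ft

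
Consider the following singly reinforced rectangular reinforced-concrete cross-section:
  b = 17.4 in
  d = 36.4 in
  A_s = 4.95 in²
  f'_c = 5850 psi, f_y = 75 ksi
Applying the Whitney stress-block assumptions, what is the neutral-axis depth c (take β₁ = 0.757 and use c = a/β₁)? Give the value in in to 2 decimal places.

T = A_s f_y = 4.95 × 75 = 371.25 kips.
a = T/(0.85 f'_c b) = 371.25/(0.85 × 5.85 × 17.4) = 4.2908 in.
With β₁ = 0.757, c = a/β₁ = 4.2908/0.757 = 5.67 in.

c ≈ 5.67 in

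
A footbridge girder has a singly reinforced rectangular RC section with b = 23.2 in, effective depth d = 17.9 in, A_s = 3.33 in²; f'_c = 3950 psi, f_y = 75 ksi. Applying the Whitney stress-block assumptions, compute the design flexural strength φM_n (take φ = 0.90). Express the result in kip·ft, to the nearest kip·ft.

T = A_s f_y = 3.33 × 75 = 249.75 kips.
a = T/(0.85 f'_c b) = 249.75/(0.85 × 3.95 × 23.2) = 3.206 in.
M_n = T(d − a/2) = 249.75 × (17.9 − 1.603) = 4070.2 kip·in = 4070.2/12 = 339.18 kip·ft.
φM_n = 0.90 × 339.18 = 305.26 kip·ft.

φM_n ≈ 305 kip·ft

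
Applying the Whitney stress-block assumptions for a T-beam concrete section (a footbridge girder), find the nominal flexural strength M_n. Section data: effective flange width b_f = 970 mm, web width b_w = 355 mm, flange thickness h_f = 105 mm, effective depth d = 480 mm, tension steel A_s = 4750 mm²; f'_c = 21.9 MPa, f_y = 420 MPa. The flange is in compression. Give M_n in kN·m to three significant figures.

M_n ≈ 847 kN·m

Tension: T = A_s f_y = 4750 × 420 = 1995000 N.
Try a within the flange: a = T/(0.85 f'_c b_f) = 1995000/(0.85 × 21.9 × 970) = 110.49 mm.
a = 110.49 > h_f = 105 mm: the block extends into the web. Split into flange-overhang and web parts.
C_f = 0.85 f'_c (b_f − b_w) h_f = 0.85 × 21.9 × (970 − 355) × 105 = 1202064 N.
Remaining web compression depth: a_w = (T − C_f)/(0.85 f'_c b_w) = (1995000 − 1202064)/(0.85 × 21.9 × 355) = 119.99 mm.
M_n = C_f(d − h_f/2) + (T − C_f)(d − a_w/2) = 1202064 × (480 − 52.5) + 792936 × (480 − 59.995) = 513.88 + 333.04 = 846.92 × 10⁶ N·mm.
M_n = 846.92 kN·m.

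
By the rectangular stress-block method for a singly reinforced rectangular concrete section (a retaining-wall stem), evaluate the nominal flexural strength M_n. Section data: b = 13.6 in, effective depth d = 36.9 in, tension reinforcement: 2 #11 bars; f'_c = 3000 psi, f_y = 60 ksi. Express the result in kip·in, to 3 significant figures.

M_n ≈ 6400 kip·in

A_s = 2 × 1.56 = 3.12 in².
T = A_s f_y = 3.12 × 60 = 187.2 kips.
a = T/(0.85 f'_c b) = 187.2/(0.85 × 3 × 13.6) = 5.398 in.
M_n = T(d − a/2) = 187.2 × (36.9 − 2.699) = 6402.4 kip·in.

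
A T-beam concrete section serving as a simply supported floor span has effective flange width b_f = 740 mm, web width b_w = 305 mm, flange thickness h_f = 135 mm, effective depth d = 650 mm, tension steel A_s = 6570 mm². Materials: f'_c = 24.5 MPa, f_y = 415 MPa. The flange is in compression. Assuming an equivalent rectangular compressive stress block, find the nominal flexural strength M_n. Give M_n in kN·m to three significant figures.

Tension: T = A_s f_y = 6570 × 415 = 2726550 N.
Try a within the flange: a = T/(0.85 f'_c b_f) = 2726550/(0.85 × 24.5 × 740) = 176.93 mm.
a = 176.93 > h_f = 135 mm: the block extends into the web. Split into flange-overhang and web parts.
C_f = 0.85 f'_c (b_f − b_w) h_f = 0.85 × 24.5 × (740 − 305) × 135 = 1222948 N.
Remaining web compression depth: a_w = (T − C_f)/(0.85 f'_c b_w) = (2726550 − 1222948)/(0.85 × 24.5 × 305) = 236.73 mm.
M_n = C_f(d − h_f/2) + (T − C_f)(d − a_w/2) = 1222948 × (650 − 67.5) + 1503602 × (650 − 118.365) = 712.37 + 799.37 = 1511.74 × 10⁶ N·mm.
M_n = 1511.74 kN·m.

M_n ≈ 1510 kN·m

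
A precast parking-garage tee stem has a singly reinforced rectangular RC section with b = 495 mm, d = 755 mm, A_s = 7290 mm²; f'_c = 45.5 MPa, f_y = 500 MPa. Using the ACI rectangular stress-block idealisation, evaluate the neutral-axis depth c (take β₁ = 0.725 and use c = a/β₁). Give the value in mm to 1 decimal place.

c ≈ 262.6 mm

T = A_s f_y = 7290 × 500 = 3645000 N = 3645 kN.
Setting C = 0.85 f'_c a b equal to T: a = 3645000/(0.85 × 45.5 × 495) = 190.398 mm.
With β₁ = 0.725, c = a/β₁ = 190.398/0.725 = 262.6 mm.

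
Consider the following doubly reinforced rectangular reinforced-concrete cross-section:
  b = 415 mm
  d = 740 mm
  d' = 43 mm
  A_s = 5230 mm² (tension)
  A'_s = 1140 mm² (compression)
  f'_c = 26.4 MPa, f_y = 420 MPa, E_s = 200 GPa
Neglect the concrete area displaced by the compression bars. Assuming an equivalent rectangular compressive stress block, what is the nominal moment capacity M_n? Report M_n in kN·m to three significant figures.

M_n ≈ 1450 kN·m

Assume both tension and compression steel yield.
Net tension couple steel: A_s − A'_s = 4090 mm².
a = (A_s − A'_s) f_y / (0.85 f'_c b) = 1717800/(0.85 × 26.4 × 415) = 184.46 mm.
c = a/β₁ = 184.46/0.85 = 217.01 mm; ε'_s = 0.003(c − d')/c = 0.0024 ≥ f_y/E_s = 0.0021, so compression steel does yield.
M_n = (A_s − A'_s) f_y (d − a/2) + A'_s f_y (d − d') = [1717800 × (740 − 92.23) + 478800 × (740 − 43)] × 10⁻⁶ = 1112.74 + 333.72 = 1446.46 kN·m.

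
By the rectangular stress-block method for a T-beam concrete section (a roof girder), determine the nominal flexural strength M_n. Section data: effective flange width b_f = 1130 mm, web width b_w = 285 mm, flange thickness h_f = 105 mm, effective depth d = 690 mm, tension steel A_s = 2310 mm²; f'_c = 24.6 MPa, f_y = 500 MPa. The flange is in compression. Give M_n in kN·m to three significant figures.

M_n ≈ 769 kN·m

Tension: T = A_s f_y = 2310 × 500 = 1155000 N.
Try a within the flange: a = T/(0.85 f'_c b_f) = 1155000/(0.85 × 24.6 × 1130) = 48.88 mm.
Since a = 48.88 ≤ h_f = 105 mm, the stress block lies entirely in the flange; analyse as a rectangular beam of width b_f.
M_n = T(d − a/2) = 1155000 × (690 − 24.44) = 768.72 × 10⁶ N·mm.
M_n = 768.72 kN·m.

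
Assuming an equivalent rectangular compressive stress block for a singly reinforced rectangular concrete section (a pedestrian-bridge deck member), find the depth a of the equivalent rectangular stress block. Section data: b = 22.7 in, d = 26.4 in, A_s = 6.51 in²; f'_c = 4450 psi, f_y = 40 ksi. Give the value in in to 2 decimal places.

T = A_s f_y = 6.51 × 40 = 260.4 kips.
a = T/(0.85 f'_c b) = 260.4/(0.85 × 4.45 × 22.7) = 3.03 in.

a ≈ 3.03 in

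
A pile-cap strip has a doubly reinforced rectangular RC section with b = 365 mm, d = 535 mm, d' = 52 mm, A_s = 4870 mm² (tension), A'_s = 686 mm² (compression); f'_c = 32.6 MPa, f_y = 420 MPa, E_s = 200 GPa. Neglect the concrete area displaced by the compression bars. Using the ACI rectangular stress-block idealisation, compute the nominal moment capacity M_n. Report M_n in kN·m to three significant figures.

Assume both tension and compression steel yield.
Net tension couple steel: A_s − A'_s = 4184 mm².
a = (A_s − A'_s) f_y / (0.85 f'_c b) = 1757280/(0.85 × 32.6 × 365) = 173.74 mm.
c = a/β₁ = 173.74/0.817 = 212.66 mm; ε'_s = 0.003(c − d')/c = 0.0023 ≥ f_y/E_s = 0.0021, so compression steel does yield.
M_n = (A_s − A'_s) f_y (d − a/2) + A'_s f_y (d − d') = [1757280 × (535 − 86.87) + 288120 × (535 − 52)] × 10⁻⁶ = 787.49 + 139.16 = 926.65 kN·m.

M_n ≈ 927 kN·m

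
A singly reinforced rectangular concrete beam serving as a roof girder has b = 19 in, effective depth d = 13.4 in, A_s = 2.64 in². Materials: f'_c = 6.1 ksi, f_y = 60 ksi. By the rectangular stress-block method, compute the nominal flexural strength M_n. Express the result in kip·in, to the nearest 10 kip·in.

T = A_s f_y = 2.64 × 60 = 158.4 kips.
a = T/(0.85 f'_c b) = 158.4/(0.85 × 6.1 × 19) = 1.608 in.
M_n = T(d − a/2) = 158.4 × (13.4 − 0.804) = 1995.2 kip·in.

M_n ≈ 2000 kip·in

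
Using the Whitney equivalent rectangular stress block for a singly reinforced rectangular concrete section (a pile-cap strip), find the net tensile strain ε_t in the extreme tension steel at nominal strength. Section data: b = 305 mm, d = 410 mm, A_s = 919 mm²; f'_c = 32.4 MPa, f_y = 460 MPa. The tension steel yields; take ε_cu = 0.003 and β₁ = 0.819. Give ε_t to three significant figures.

ε_t ≈ 0.0170

a = A_s f_y/(0.85 f'_c b) = 50.33 mm.
β₁ = 0.819, so c = a/β₁ = 50.33/0.819 = 61.45 mm.
From the linear strain diagram with ε_cu = 0.003: ε_t = 0.003 (d − c)/c = 0.003 × (410 − 61.45)/61.45 = 0.0170.
Since ε_t ≥ 0.005, the section is tension-controlled.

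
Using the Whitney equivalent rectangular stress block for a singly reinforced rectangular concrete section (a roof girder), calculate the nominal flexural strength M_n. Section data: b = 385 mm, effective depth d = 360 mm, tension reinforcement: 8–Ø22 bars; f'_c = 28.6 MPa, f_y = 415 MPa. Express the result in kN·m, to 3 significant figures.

A_s = 8 × 380 = 3040 mm².
T = A_s f_y = 3040 × 415 = 1261600 N = 1261.6 kN.
From C = T: a = T/(0.85 f'_c b) = 1261600/(0.85 × 28.6 × 385) = 134.80 mm.
M_n = T(d − a/2) = 1261.6 kN × (360 − 67.4) mm = 369.14 kN·m.

M_n ≈ 369 kN·m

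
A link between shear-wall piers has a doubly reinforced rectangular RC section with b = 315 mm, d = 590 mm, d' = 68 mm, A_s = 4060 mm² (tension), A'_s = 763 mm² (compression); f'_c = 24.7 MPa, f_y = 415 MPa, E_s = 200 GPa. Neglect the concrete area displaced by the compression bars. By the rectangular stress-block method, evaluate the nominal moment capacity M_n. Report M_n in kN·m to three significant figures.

Assume both tension and compression steel yield.
Net tension couple steel: A_s − A'_s = 3297 mm².
a = (A_s − A'_s) f_y / (0.85 f'_c b) = 1368255/(0.85 × 24.7 × 315) = 206.89 mm.
c = a/β₁ = 206.89/0.85 = 243.40 mm; ε'_s = 0.003(c − d')/c = 0.0022 ≥ f_y/E_s = 0.0021, so compression steel does yield.
M_n = (A_s − A'_s) f_y (d − a/2) + A'_s f_y (d − d') = [1368255 × (590 − 103.445) + 316645 × (590 − 68)] × 10⁻⁶ = 665.73 + 165.29 = 831.02 kN·m.

M_n ≈ 831 kN·m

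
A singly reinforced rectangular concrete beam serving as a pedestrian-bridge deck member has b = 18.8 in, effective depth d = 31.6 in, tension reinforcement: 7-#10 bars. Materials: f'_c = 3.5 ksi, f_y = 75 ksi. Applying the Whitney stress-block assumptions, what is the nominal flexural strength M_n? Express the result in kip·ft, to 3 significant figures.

M_n ≈ 1420 kip·ft

A_s = 7 × 1.27 = 8.89 in².
T = A_s f_y = 8.89 × 75 = 666.75 kips.
a = T/(0.85 f'_c b) = 666.75/(0.85 × 3.5 × 18.8) = 11.921 in.
M_n = T(d − a/2) = 666.75 × (31.6 − 5.9605) = 17095.1 kip·in = 17095.1/12 = 1424.59 kip·ft.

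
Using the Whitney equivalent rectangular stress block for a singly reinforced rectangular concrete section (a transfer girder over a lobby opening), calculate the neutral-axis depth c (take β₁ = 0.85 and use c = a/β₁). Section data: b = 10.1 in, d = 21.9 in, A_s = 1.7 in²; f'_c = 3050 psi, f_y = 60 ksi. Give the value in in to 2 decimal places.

T = A_s f_y = 1.7 × 60 = 102 kips.
a = T/(0.85 f'_c b) = 102/(0.85 × 3.05 × 10.1) = 3.8955 in.
With β₁ = 0.85, c = a/β₁ = 3.8955/0.85 = 4.58 in.

c ≈ 4.58 in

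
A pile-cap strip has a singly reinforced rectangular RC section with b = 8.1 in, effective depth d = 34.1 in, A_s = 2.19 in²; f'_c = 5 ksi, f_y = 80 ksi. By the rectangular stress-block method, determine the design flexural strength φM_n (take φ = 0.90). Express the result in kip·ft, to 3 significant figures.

φM_n ≈ 415 kip·ft

T = A_s f_y = 2.19 × 80 = 175.2 kips.
a = T/(0.85 f'_c b) = 175.2/(0.85 × 5 × 8.1) = 5.089 in.
M_n = T(d − a/2) = 175.2 × (34.1 − 2.5445) = 5528.5 kip·in = 5528.5/12 = 460.71 kip·ft.
φM_n = 0.90 × 460.71 = 414.64 kip·ft.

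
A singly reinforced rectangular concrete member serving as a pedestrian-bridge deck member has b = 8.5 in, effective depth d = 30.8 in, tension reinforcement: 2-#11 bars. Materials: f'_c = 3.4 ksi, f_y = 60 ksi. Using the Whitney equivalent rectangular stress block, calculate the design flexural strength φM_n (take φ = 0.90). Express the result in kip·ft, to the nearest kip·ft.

φM_n ≈ 379 kip·ft

A_s = 2 × 1.56 = 3.12 in².
T = A_s f_y = 3.12 × 60 = 187.2 kips.
a = T/(0.85 f'_c b) = 187.2/(0.85 × 3.4 × 8.5) = 7.621 in.
M_n = T(d − a/2) = 187.2 × (30.8 − 3.8105) = 5052.4 kip·in = 5052.4/12 = 421.03 kip·ft.
φM_n = 0.90 × 421.03 = 378.93 kip·ft.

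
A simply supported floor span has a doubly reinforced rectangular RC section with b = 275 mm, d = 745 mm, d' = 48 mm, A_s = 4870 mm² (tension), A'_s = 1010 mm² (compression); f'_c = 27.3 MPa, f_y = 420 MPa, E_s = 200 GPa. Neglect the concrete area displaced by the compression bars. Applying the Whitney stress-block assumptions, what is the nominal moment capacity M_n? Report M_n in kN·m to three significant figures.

M_n ≈ 1300 kN·m

Assume both tension and compression steel yield.
Net tension couple steel: A_s − A'_s = 3860 mm².
a = (A_s − A'_s) f_y / (0.85 f'_c b) = 1621200/(0.85 × 27.3 × 275) = 254.05 mm.
c = a/β₁ = 254.05/0.85 = 298.88 mm; ε'_s = 0.003(c − d')/c = 0.0025 ≥ f_y/E_s = 0.0021, so compression steel does yield.
M_n = (A_s − A'_s) f_y (d − a/2) + A'_s f_y (d − d') = [1621200 × (745 − 127.025) + 424200 × (745 − 48)] × 10⁻⁶ = 1001.86 + 295.67 = 1297.53 kN·m.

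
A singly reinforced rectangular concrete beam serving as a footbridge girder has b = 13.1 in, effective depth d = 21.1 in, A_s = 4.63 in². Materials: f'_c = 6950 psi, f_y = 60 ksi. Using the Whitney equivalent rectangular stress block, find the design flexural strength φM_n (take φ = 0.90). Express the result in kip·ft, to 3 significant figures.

φM_n ≈ 402 kip·ft

T = A_s f_y = 4.63 × 60 = 277.8 kips.
a = T/(0.85 f'_c b) = 277.8/(0.85 × 6.95 × 13.1) = 3.590 in.
M_n = T(d − a/2) = 277.8 × (21.1 − 1.795) = 5362.9 kip·in = 5362.9/12 = 446.91 kip·ft.
φM_n = 0.90 × 446.91 = 402.22 kip·ft.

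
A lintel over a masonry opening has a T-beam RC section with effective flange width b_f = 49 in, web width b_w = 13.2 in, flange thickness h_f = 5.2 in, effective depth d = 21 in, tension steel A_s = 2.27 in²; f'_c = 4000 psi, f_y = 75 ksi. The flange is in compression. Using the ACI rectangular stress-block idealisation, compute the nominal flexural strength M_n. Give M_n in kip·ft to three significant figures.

Tension: T = A_s f_y = 2.27 × 75 = 170.25 kips.
Try a within the flange: a = T/(0.85 f'_c b_f) = 170.25/(0.85 × 4 × 49) = 1.022 in.
Since a = 1.022 ≤ h_f = 5.2 in, the stress block lies entirely in the flange; analyse as a rectangular beam of width b_f.
M_n = T(d − a/2) = 170.25 × (21 − 0.511) = 3488.3 kip·in.
M_n = 3488.3/12 = 290.69 kip·ft.

M_n ≈ 291 kip·ft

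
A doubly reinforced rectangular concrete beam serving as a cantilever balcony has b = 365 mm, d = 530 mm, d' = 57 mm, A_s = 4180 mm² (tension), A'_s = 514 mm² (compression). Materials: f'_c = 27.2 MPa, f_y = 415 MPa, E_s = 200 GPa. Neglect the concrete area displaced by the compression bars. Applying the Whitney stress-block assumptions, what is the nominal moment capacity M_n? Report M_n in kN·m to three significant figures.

Assume both tension and compression steel yield.
Net tension couple steel: A_s − A'_s = 3666 mm².
a = (A_s − A'_s) f_y / (0.85 f'_c b) = 1521390/(0.85 × 27.2 × 365) = 180.29 mm.
c = a/β₁ = 180.29/0.85 = 212.11 mm; ε'_s = 0.003(c − d')/c = 0.0022 ≥ f_y/E_s = 0.0021, so compression steel does yield.
M_n = (A_s − A'_s) f_y (d − a/2) + A'_s f_y (d − d') = [1521390 × (530 − 90.145) + 213310 × (530 − 57)] × 10⁻⁶ = 669.19 + 100.90 = 770.09 kN·m.

M_n ≈ 770 kN·m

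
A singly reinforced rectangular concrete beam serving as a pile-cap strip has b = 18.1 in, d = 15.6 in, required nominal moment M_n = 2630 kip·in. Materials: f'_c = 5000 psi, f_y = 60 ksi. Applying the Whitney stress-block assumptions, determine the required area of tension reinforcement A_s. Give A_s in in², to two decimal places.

A_s ≈ 3.04 in²

From M_n = 0.85 f'_c a b (d − a/2):
a = d − √(d² − 2M_n/(0.85 f'_c b)) = 15.6 − √(15.6² − 2 × 2630/(0.85 × 5 × 18.1)) = 2.372 in.
A_s = 0.85 f'_c a b / f_y = 0.85 × 5 × 2.372 × 18.1 / 60 = 3.041 in².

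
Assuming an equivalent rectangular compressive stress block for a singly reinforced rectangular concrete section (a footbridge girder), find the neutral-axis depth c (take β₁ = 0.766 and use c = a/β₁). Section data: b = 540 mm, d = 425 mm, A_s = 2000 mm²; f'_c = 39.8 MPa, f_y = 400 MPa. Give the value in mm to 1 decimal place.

T = A_s f_y = 2000 × 400 = 800000 N = 800 kN.
Setting C = 0.85 f'_c a b equal to T: a = 800000/(0.85 × 39.8 × 540) = 43.792 mm.
With β₁ = 0.766, c = a/β₁ = 43.792/0.766 = 57.2 mm.

c ≈ 57.2 mm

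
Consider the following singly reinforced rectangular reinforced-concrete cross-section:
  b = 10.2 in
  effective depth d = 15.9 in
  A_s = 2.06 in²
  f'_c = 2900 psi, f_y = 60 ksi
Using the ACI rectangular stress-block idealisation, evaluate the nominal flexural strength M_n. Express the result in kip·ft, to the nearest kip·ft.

M_n ≈ 138 kip·ft

T = A_s f_y = 2.06 × 60 = 123.6 kips.
a = T/(0.85 f'_c b) = 123.6/(0.85 × 2.9 × 10.2) = 4.916 in.
M_n = T(d − a/2) = 123.6 × (15.9 − 2.458) = 1661.4 kip·in = 1661.4/12 = 138.45 kip·ft.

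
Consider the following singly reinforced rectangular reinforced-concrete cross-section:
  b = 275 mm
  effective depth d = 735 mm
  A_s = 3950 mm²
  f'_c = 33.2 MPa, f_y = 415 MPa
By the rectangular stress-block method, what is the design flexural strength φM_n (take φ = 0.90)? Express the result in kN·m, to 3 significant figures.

φM_n ≈ 929 kN·m

T = A_s f_y = 3950 × 415 = 1639250 N = 1639.25 kN.
From C = T: a = T/(0.85 f'_c b) = 1639250/(0.85 × 33.2 × 275) = 211.23 mm.
M_n = T(d − a/2) = 1639.25 kN × (735 − 105.615) mm = 1031.72 kN·m.
φM_n = 0.90 × 1031.72 = 928.55 kN·m.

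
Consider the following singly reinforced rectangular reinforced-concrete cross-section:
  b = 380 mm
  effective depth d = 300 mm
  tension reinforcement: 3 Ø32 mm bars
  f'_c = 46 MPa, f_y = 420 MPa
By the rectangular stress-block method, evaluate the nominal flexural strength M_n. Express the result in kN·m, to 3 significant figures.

A_s = 3 × 804 = 2412 mm².
T = A_s f_y = 2412 × 420 = 1013040 N = 1013.04 kN.
From C = T: a = T/(0.85 f'_c b) = 1013040/(0.85 × 46 × 380) = 68.18 mm.
M_n = T(d − a/2) = 1013.04 kN × (300 − 34.09) mm = 269.38 kN·m.

M_n ≈ 269 kN·m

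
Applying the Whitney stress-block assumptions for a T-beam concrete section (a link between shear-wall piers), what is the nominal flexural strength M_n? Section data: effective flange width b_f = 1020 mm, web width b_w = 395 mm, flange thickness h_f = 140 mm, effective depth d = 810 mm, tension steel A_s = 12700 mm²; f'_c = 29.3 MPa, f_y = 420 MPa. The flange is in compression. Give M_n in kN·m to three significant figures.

Tension: T = A_s f_y = 12700 × 420 = 5334000 N.
Try a within the flange: a = T/(0.85 f'_c b_f) = 5334000/(0.85 × 29.3 × 1020) = 209.97 mm.
a = 209.97 > h_f = 140 mm: the block extends into the web. Split into flange-overhang and web parts.
C_f = 0.85 f'_c (b_f − b_w) h_f = 0.85 × 29.3 × (1020 − 395) × 140 = 2179188 N.
Remaining web compression depth: a_w = (T − C_f)/(0.85 f'_c b_w) = (5334000 − 2179188)/(0.85 × 29.3 × 395) = 320.69 mm.
M_n = C_f(d − h_f/2) + (T − C_f)(d − a_w/2) = 2179188 × (810 − 70) + 3154812 × (810 − 160.345) = 1612.60 + 2049.54 = 3662.14 × 10⁶ N·mm.
M_n = 3662.14 kN·m.

M_n ≈ 3660 kN·m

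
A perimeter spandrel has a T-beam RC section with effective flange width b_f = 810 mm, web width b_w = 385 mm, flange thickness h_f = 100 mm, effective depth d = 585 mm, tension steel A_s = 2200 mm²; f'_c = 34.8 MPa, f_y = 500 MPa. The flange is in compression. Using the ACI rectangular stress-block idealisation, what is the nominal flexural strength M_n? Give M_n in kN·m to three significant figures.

Tension: T = A_s f_y = 2200 × 500 = 1100000 N.
Try a within the flange: a = T/(0.85 f'_c b_f) = 1100000/(0.85 × 34.8 × 810) = 45.91 mm.
Since a = 45.91 ≤ h_f = 100 mm, the stress block lies entirely in the flange; analyse as a rectangular beam of width b_f.
M_n = T(d − a/2) = 1100000 × (585 − 22.955) = 618.25 × 10⁶ N·mm.
M_n = 618.25 kN·m.

M_n ≈ 618 kN·m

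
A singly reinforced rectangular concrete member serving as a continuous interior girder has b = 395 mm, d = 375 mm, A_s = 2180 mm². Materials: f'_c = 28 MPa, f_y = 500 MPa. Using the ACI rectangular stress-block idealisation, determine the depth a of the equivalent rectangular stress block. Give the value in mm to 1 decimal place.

T = A_s f_y = 2180 × 500 = 1090000 N = 1090 kN.
Setting C = 0.85 f'_c a b equal to T: a = 1090000/(0.85 × 28 × 395) = 115.9 mm.

a ≈ 115.9 mm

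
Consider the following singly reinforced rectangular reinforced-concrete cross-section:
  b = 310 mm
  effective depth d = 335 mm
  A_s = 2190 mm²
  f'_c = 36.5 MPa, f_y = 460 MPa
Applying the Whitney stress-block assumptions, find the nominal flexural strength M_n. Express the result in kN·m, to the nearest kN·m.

T = A_s f_y = 2190 × 460 = 1007400 N = 1007.4 kN.
From C = T: a = T/(0.85 f'_c b) = 1007400/(0.85 × 36.5 × 310) = 104.74 mm.
M_n = T(d − a/2) = 1007.4 kN × (335 − 52.37) mm = 284.72 kN·m.

M_n ≈ 285 kN·m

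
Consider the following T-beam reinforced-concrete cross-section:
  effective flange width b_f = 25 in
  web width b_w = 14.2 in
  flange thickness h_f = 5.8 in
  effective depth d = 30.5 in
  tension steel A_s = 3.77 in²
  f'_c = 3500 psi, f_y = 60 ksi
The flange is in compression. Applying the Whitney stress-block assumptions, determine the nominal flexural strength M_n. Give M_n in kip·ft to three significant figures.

M_n ≈ 546 kip·ft

Tension: T = A_s f_y = 3.77 × 60 = 226.2 kips.
Try a within the flange: a = T/(0.85 f'_c b_f) = 226.2/(0.85 × 3.5 × 25) = 3.041 in.
Since a = 3.041 ≤ h_f = 5.8 in, the stress block lies entirely in the flange; analyse as a rectangular beam of width b_f.
M_n = T(d − a/2) = 226.2 × (30.5 − 1.5205) = 6555.2 kip·in.
M_n = 6555.2/12 = 546.27 kip·ft.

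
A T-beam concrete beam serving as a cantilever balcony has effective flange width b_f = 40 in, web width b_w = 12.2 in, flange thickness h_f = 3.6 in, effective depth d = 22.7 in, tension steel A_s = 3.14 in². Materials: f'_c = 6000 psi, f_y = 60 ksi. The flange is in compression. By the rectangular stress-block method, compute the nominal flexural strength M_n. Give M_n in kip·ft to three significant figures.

Tension: T = A_s f_y = 3.14 × 60 = 188.4 kips.
Try a within the flange: a = T/(0.85 f'_c b_f) = 188.4/(0.85 × 6 × 40) = 0.924 in.
Since a = 0.924 ≤ h_f = 3.6 in, the stress block lies entirely in the flange; analyse as a rectangular beam of width b_f.
M_n = T(d − a/2) = 188.4 × (22.7 − 0.462) = 4189.6 kip·in.
M_n = 4189.6/12 = 349.13 kip·ft.

M_n ≈ 349 kip·ft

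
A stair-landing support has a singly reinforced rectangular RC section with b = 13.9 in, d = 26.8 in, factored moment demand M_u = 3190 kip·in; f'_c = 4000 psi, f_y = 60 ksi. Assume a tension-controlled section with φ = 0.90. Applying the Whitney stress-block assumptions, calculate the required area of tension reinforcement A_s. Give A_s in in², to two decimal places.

A_s ≈ 2.33 in²

M_n = M_u/φ = 3190/0.90 = 3544.44 kip·in.
From M_n = 0.85 f'_c a b (d − a/2):
a = d − √(d² − 2M_n/(0.85 f'_c b)) = 26.8 − √(26.8² − 2 × 3544.44/(0.85 × 4 × 13.9)) = 2.962 in.
A_s = 0.85 f'_c a b / f_y = 0.85 × 4 × 2.962 × 13.9 / 60 = 2.333 in².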